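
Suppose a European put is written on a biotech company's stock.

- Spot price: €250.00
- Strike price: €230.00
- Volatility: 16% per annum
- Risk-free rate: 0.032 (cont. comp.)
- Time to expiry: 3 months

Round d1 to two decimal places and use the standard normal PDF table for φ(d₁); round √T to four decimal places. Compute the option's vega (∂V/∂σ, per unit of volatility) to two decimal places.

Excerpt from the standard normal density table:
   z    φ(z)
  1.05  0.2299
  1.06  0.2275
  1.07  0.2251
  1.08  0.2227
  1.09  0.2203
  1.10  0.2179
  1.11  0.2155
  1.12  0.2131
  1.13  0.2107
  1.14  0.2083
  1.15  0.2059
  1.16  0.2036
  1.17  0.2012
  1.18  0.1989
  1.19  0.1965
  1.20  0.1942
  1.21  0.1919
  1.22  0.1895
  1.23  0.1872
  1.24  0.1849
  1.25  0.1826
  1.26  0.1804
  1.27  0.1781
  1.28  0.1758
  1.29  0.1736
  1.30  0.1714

σ√T = 0.16·√0.25 = 0.0800
d₁ = [ln(250/230) + (0.032 + 0.16²/2)·0.25] / 0.0800 = [0.0834 + 0.0112] / 0.0800 = 1.1823 ⇒ 1.18
√T = √0.25 = 0.5000
φ(d₁) = φ(1.18) = 0.1989
vega = S·φ(d₁)·√T = 250·0.1989·0.5000 = 24.8625

24.86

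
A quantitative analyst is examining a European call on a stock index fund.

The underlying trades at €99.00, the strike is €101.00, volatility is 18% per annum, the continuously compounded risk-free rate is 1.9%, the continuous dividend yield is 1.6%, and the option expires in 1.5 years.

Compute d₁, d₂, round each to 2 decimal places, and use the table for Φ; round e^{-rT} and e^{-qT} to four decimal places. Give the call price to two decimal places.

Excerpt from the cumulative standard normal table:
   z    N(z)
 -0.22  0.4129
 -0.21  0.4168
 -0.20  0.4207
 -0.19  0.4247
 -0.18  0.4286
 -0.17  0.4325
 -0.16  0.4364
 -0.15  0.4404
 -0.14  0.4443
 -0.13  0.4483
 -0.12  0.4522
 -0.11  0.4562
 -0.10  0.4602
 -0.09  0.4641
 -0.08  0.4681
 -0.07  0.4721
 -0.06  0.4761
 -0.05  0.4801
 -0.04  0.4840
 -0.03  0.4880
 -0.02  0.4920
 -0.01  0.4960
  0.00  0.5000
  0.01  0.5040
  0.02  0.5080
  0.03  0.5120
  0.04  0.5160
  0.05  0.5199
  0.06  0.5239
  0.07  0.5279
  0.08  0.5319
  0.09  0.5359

€7.80

σ√T = 0.18·√1.5 = 0.2205
ln(S/K) + (r − q + σ²/2)T = ln(99/101) + (0.019 − 0.016 + 0.18²/2)·1.5 = -0.0200 + 0.0288 = 0.0088
d₁ = 0.0088 / 0.2205 = 0.0399 ≈ 0.04
d₂ = d₁ − σ√T = 0.0399 − 0.2205 = -0.1805 ≈ -0.18
e^(−qT) = e^(−0.016·1.5) = 0.9763;  e^(−rT) = e^(−0.019·1.5) = 0.9719
N(d₁) = N(0.04) = 0.5160;  N(d₂) = N(-0.18) = 0.4286
C = 99·0.9763·0.5160 − 101·0.9719·0.4286 = 49.8733 − 42.0722 = 7.8011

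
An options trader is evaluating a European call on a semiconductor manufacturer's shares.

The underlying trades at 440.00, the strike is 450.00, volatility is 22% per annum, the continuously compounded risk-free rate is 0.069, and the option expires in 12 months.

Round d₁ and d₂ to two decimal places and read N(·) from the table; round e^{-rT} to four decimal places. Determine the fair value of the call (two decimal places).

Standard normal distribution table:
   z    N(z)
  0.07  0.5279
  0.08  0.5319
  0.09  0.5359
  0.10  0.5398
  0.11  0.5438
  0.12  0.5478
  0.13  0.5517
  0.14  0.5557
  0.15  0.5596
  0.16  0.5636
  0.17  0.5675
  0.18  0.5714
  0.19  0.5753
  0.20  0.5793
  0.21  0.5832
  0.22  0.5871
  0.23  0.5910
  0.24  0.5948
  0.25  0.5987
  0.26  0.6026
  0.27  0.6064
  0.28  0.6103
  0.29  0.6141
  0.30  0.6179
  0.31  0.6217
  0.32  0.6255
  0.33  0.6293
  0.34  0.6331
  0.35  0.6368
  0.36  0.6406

σ√T = 0.22 × 1.0000 = 0.2200
ln(S/K) + (r + σ²/2)T = ln(440/450) + (0.069 + 0.22²/2)·1 = -0.0225 + 0.0932 = 0.0707
d₁ = 0.0707 / 0.2200 = 0.3215 ⇒ 0.32
d₂ = d₁ − σ√T = 0.3215 − 0.2200 = 0.1015 ⇒ 0.10
exp(−rT) = exp(−0.069·1) = 0.9333
C = 440·N(0.32) − 450·0.9333·N(0.10) = 440·0.6255 − 450·0.9333·0.5398 = 275.2200 − 226.7079 = 48.5121

48.51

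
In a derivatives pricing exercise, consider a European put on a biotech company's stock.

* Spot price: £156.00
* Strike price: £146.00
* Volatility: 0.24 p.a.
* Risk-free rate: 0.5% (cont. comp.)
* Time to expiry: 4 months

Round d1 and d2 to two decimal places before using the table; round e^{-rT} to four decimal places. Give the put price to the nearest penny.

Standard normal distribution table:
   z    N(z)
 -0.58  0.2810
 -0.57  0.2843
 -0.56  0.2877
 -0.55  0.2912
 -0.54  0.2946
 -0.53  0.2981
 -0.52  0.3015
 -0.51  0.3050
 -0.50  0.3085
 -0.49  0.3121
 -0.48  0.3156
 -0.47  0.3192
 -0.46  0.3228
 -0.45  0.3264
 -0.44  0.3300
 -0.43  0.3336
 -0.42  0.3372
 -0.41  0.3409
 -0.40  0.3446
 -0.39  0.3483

σ√T = 0.24·√0.3333 = 0.1386
ln(S/K) + (r + σ²/2)T = ln(156/146) + (0.005 + 0.24²/2)·0.3333 = 0.0662 + 0.0113 = 0.0775
d₁ = 0.0775 / 0.1386 = 0.5594 ⇒ 0.56
d₂ = d₁ − σ√T = 0.5594 − 0.1386 = 0.4209 ⇒ 0.42
e^(−rT) = e^(−0.005·0.3333) = 0.9983
N(−d₂) = N(-0.42) = 0.3372;  N(−d₁) = N(-0.56) = 0.2877
P = 146·0.9983·0.3372 − 156·0.2877 = 49.1475 − 44.8812 = 4.2663

£4.27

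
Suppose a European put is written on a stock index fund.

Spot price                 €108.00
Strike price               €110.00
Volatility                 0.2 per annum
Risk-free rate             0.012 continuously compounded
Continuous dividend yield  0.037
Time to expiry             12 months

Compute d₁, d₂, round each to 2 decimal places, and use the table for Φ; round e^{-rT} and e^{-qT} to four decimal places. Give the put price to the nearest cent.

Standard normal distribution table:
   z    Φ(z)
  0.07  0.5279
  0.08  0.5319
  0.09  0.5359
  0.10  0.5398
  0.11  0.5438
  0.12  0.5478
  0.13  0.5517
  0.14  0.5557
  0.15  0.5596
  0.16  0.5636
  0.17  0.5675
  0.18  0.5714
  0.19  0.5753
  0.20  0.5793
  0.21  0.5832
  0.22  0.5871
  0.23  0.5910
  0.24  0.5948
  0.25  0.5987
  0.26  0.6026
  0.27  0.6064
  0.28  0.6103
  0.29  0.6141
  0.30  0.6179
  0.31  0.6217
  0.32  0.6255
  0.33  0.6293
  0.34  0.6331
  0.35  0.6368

σ√T = 0.2·√1 = 0.2000
d₁ = [ln(108/110) + (0.012 − 0.037 + 0.2²/2)·1] / 0.2000 = [-0.0183 − 0.0050] / 0.2000 = -0.1167 ≈ -0.12
d₂ = d₁ − σ√T = -0.1167 − 0.2000 = -0.3167 ≈ -0.32
e^(−qT) = e^(−0.037·1) = 0.9637;  e^(−rT) = e^(−0.012·1) = 0.9881
P = 110·0.9881·N(0.32) − 108·0.9637·N(0.12) = 110·0.9881·0.6255 − 108·0.9637·0.5478 = 67.9862 − 57.0148 = 10.9714

€10.97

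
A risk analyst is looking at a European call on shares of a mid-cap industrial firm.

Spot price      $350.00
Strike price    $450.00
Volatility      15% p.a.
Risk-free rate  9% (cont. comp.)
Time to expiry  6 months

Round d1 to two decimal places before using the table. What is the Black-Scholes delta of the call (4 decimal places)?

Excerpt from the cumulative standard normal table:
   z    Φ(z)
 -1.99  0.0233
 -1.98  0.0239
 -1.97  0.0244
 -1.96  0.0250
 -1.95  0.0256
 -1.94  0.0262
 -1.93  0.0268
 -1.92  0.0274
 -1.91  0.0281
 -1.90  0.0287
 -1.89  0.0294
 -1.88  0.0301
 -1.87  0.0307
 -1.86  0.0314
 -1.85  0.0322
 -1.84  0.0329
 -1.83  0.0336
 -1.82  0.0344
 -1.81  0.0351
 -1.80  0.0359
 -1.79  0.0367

T = 0.5;  σ√T = 0.1061
ln(S/K) + (r + σ²/2)T = ln(350/450) + (0.09 + 0.15²/2)·0.5 = -0.2513 + 0.0506 = -0.2007
d₁ = -0.2007 / 0.1061 = -1.8921 which rounds to -1.89
N(d₁) = N(-1.89) = 0.0294
Δ_call = N(d₁) = 0.0294

0.0294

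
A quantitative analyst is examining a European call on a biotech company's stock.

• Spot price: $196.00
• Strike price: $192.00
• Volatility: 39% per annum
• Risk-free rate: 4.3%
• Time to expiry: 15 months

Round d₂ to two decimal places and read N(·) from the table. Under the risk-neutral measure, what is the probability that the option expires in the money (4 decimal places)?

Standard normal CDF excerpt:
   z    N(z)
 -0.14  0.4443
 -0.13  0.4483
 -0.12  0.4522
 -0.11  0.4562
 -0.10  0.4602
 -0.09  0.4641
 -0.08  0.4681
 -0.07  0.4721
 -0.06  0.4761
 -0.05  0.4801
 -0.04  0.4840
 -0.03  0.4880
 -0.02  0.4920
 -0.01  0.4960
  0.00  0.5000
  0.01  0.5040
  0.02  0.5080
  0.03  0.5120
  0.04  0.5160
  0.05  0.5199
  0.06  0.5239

0.4801

σ√T = 0.39 × 1.1180 = 0.4360
d₁ = [ln(196/192) + (0.043 + 0.39²/2)·1.25] / 0.4360 = [0.0206 + 0.1488] / 0.4360 = 0.3886 ⇒ 0.39
d₂ = d₁ − σ√T = 0.3886 − 0.4360 = -0.0475 ⇒ -0.05
Risk-neutral Pr[S_T > K] = N(d₂) = N(-0.05) = 0.4801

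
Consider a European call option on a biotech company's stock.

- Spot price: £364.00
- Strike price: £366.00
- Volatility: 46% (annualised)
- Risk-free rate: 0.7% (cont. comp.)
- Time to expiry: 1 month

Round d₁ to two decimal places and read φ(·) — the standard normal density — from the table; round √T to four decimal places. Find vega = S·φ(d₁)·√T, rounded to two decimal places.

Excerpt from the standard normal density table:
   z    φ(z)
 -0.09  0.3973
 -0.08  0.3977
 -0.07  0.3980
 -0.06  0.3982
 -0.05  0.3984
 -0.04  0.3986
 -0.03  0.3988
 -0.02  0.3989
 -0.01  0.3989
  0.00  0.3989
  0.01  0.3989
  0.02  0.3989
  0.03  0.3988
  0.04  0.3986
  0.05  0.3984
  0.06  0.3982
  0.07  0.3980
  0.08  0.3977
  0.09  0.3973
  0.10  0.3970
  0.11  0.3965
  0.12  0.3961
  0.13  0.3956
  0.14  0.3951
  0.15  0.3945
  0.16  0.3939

41.91

T = 0.08333;  σ√T = 0.1328
d₁ = [ln(364/366) + (0.007 + 0.46²/2)·0.08333] / 0.1328 = [-0.0055 + 0.0094] / 0.1328 = 0.0295 ⇒ 0.03
√T = √0.08333 = 0.2887
φ(d₁) = φ(0.03) = 0.3988
vega = S·φ(d₁)·√T = 364·0.3988·0.2887 = 41.9086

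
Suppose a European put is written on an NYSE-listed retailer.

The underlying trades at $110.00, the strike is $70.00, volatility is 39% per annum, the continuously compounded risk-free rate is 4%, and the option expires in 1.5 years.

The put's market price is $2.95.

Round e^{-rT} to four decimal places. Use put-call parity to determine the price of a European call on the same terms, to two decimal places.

$47.02

exp(−rT) = exp(−0.04·1.5) = 0.9418
Put-call parity: C − P = S − K·e^(−rT) = 110 − 70·0.9418 = 110 − 65.9260 = 44.0740
C = P + (C − P) = 2.95 + (44.0740) = 47.0240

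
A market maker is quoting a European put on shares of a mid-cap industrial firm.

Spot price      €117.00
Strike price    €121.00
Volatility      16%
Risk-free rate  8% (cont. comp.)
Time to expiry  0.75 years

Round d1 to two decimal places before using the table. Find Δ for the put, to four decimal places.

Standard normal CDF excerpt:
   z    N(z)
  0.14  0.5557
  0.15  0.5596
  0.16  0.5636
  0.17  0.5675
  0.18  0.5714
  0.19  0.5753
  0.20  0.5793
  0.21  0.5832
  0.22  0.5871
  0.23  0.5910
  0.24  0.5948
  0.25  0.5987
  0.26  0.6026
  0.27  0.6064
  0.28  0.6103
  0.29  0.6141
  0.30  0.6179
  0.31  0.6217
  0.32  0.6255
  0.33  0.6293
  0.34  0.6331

-0.3974

T = 0.75;  σ√T = 0.1386
d₁ = [ln(117/121) + (0.08 + 0.16²/2)·0.75] / 0.1386 = [-0.0336 + 0.0696] / 0.1386 = 0.2597 ⇒ 0.26
N(d₁) = N(0.26) = 0.6026
Δ_put = N(d₁) − 1 = 0.6026 − 1 = -0.3974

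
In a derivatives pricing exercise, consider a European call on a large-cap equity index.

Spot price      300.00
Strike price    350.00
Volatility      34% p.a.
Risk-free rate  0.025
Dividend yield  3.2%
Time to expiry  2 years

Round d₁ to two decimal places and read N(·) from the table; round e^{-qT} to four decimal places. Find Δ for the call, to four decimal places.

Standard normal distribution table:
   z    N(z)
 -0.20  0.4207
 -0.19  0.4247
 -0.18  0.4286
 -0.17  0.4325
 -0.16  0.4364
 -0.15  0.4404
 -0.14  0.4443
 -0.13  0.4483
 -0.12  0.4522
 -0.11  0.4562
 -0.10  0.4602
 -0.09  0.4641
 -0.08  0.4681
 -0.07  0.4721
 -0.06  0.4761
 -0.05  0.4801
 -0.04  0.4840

0.4279

σ√T = 0.34 × 1.4142 = 0.4808
d₁ = [ln(300/350) + (0.025 − 0.032 + ½·0.34²)·2] / (σ√T) = (-0.1542 + 0.1016) / 0.4808 = -0.1093 ⇒ -0.11
N(d₁) = N(-0.11) = 0.4562
Δ_call = exp(−qT)·N(d₁) = 0.9380·0.4562 = 0.4279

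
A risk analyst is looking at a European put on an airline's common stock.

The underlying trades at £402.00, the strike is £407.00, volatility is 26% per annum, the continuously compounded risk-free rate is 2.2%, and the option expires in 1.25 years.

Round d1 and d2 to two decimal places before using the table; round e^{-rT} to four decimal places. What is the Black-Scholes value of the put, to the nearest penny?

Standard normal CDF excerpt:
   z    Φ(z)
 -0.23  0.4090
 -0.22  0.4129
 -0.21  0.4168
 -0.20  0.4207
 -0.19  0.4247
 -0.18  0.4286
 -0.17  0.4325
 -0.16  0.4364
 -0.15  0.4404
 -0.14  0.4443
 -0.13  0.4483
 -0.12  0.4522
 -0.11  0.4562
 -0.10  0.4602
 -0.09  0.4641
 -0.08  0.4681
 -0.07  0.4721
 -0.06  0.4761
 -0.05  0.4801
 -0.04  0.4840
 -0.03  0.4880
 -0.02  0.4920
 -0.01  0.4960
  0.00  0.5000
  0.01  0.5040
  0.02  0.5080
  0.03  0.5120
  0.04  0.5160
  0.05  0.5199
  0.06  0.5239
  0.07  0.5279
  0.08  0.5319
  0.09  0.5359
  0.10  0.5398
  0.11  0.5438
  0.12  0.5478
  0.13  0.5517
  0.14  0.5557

σ√T = 0.26 × 1.1180 = 0.2907
d₁ = [ln(402/407) + (0.022 + 0.26²/2)·1.25] / 0.2907 = [-0.0124 + 0.0698] / 0.2907 = 0.1974 ≈ 0.20
d₂ = d₁ − σ√T = 0.1974 − 0.2907 = -0.0933 ≈ -0.09
e^(−rT) = e^(−0.022·1.25) = 0.9729
P = 407·0.9729·N(0.09) − 402·N(-0.20) = 407·0.9729·0.5359 − 402·0.4207 = 212.2005 − 169.1214 = 43.0791

£43.08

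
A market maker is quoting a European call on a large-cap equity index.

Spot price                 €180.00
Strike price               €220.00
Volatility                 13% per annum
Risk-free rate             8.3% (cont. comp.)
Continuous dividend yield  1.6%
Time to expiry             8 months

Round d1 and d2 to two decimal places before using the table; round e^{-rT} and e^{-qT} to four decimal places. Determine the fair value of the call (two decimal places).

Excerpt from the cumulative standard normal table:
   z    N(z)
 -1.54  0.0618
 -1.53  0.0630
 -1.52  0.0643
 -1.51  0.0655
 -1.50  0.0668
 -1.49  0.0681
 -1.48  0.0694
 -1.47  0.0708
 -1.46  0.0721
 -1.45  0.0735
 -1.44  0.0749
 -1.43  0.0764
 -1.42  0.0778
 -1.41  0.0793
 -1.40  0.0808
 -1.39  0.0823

€0.47

σ√T = 0.13·√0.6667 = 0.1061
d₁ = [ln(180/220) + (0.083 − 0.016 + ½·0.13²)·0.6667] / (σ√T) = (-0.2007 + 0.0503) / 0.1061 = -1.4167 → -1.42
d₂ = -1.4167 − 0.1061 = -1.5228 → -1.52
e^(−qT) = e^(−0.016·0.6667) = 0.9894;  e^(−rT) = e^(−0.083·0.6667) = 0.9462
C = 180·0.9894·N(-1.42) − 220·0.9462·N(-1.52) = 180·0.9894·0.0778 − 220·0.9462·0.0643 = 13.8556 − 13.3849 = 0.4706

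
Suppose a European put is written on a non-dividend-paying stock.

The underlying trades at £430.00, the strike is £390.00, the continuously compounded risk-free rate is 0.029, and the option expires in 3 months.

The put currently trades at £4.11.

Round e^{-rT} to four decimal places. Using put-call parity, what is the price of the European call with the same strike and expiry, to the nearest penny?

exp(−rT) = exp(−0.029·0.25) = 0.9928
Put-call parity: C − P = S − K·e^(−rT) = 430 − 390·0.9928 = 430 − 387.1920 = 42.8080
C = P + (C − P) = 4.11 + (42.8080) = 46.9180

£46.92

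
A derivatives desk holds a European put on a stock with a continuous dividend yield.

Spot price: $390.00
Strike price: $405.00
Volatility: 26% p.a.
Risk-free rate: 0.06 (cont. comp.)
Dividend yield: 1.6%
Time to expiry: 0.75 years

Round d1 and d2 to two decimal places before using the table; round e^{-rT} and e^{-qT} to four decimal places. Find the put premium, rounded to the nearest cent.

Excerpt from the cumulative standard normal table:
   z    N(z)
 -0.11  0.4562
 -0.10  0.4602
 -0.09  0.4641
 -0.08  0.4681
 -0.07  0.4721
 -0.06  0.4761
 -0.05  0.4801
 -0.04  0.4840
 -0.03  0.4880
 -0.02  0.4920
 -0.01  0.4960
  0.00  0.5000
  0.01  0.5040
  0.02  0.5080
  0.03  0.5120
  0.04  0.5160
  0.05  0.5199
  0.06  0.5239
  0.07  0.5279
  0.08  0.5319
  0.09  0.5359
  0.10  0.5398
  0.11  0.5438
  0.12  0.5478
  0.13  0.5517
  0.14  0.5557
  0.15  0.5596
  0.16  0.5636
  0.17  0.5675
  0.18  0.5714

$34.76

σ√T = 0.26 × 0.8660 = 0.2252
d₁ = [ln(390/405) + (0.06 − 0.016 + ½·0.26²)·0.75] / (σ√T) = (-0.0377 + 0.0584) / 0.2252 = 0.0915 → 0.09
d₂ = 0.0915 − 0.2252 = -0.1336 → -0.13
exp(−qT) = exp(−0.016·0.75) = 0.9881;  exp(−rT) = exp(−0.06·0.75) = 0.9560
P = 405·0.9560·N(0.13) − 390·0.9881·N(-0.09) = 405·0.9560·0.5517 − 390·0.9881·0.4641 = 213.6072 − 178.8451 = 34.7621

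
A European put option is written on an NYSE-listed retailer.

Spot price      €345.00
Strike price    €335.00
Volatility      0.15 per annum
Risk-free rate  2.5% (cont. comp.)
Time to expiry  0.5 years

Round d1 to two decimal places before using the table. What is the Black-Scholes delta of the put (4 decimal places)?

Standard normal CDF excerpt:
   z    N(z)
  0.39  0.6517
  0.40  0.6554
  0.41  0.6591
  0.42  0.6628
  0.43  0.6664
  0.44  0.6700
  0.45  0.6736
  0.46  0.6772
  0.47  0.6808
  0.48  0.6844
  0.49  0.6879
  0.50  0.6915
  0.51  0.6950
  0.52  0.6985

T = 0.5;  σ√T = 0.1061
d₁ = [ln(345/335) + (0.025 + ½·0.15²)·0.5] / (σ√T) = (0.0294 + 0.0181) / 0.1061 = 0.4482 which rounds to 0.45
N(d₁) = N(0.45) = 0.6736
Δ_put = N(d₁) − 1 = 0.6736 − 1 = -0.3264

-0.3264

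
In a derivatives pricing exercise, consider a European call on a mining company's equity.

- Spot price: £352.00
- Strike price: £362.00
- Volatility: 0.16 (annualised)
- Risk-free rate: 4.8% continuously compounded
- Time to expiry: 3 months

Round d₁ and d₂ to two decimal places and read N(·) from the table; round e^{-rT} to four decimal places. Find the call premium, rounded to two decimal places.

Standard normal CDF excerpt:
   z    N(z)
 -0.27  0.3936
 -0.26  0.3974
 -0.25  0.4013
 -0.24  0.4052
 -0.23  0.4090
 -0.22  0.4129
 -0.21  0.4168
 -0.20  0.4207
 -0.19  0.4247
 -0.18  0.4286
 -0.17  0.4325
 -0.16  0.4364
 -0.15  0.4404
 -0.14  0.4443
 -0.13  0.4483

T = 0.25;  σ√T = 0.0800
d₁ = [ln(352/362) + (0.048 + ½·0.16²)·0.25] / (σ√T) = (-0.0280 + 0.0152) / 0.0800 = -0.1602 ⇒ -0.16
d₂ = -0.1602 − 0.0800 = -0.2402 ⇒ -0.24
exp(−rT) = exp(−0.048·0.25) = 0.9881
N(d₁) = N(-0.16) = 0.4364;  N(d₂) = N(-0.24) = 0.4052
C = 352·0.4364 − 362·0.9881·0.4052 = 153.6128 − 144.9369 = 8.6759

£8.68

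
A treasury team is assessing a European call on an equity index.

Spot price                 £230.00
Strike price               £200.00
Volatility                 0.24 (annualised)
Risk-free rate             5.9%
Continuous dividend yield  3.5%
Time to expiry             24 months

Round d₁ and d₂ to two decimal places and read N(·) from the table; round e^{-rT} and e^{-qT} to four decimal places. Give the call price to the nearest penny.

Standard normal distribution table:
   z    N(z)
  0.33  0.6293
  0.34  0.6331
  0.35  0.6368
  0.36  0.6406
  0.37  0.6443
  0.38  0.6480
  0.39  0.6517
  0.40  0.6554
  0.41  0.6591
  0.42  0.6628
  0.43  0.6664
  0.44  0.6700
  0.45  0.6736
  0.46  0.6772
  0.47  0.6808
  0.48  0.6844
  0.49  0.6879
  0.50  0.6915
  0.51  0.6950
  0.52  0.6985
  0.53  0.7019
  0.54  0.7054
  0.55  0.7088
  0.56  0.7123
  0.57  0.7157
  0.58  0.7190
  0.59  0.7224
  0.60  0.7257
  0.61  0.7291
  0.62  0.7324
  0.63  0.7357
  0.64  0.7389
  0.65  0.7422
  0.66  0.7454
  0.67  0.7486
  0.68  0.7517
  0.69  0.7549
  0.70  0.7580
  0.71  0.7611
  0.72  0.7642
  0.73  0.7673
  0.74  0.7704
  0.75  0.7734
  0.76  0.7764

σ√T = 0.24 × 1.4142 = 0.3394
d₁ = [ln(230/200) + (0.059 − 0.035 + ½·0.24²)·2] / (σ√T) = (0.1398 + 0.1056) / 0.3394 = 0.7229 ≈ 0.72
d₂ = 0.7229 − 0.3394 = 0.3835 ≈ 0.38
e^(−qT) = e^(−0.035·2) = 0.9324;  e^(−rT) = e^(−0.059·2) = 0.8887
C = 230·0.9324·N(0.72) − 200·0.8887·N(0.38) = 230·0.9324·0.7642 − 200·0.8887·0.6480 = 163.8842 − 115.1755 = 48.7087

£48.71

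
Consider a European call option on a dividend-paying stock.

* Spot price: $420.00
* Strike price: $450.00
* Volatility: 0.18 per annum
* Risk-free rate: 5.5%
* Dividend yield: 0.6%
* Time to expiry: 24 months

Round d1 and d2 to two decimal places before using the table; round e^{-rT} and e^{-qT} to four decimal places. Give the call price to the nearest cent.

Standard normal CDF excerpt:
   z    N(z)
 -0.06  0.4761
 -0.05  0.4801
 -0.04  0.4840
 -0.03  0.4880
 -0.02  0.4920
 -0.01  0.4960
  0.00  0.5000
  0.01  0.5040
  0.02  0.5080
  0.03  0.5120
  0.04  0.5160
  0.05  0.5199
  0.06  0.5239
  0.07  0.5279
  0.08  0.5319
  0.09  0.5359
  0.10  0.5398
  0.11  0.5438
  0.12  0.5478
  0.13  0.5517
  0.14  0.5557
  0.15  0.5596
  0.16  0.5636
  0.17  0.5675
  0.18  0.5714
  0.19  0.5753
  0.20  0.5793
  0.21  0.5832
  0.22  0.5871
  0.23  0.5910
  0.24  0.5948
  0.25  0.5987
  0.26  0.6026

$46.90

σ√T = 0.18 × 1.4142 = 0.2546
d₁ = [ln(420/450) + (0.055 − 0.006 + 0.18²/2)·2] / 0.2546 = [-0.0690 + 0.1304] / 0.2546 = 0.2412 → 0.24
d₂ = d₁ − σ√T = 0.2412 − 0.2546 = -0.0133 → -0.01
e^(−qT) = e^(−0.006·2) = 0.9881;  e^(−rT) = e^(−0.055·2) = 0.8958
N(d₁) = N(0.24) = 0.5948;  N(d₂) = N(-0.01) = 0.4960
C = 420·0.9881·0.5948 − 450·0.8958·0.4960 = 246.8432 − 199.9426 = 46.9006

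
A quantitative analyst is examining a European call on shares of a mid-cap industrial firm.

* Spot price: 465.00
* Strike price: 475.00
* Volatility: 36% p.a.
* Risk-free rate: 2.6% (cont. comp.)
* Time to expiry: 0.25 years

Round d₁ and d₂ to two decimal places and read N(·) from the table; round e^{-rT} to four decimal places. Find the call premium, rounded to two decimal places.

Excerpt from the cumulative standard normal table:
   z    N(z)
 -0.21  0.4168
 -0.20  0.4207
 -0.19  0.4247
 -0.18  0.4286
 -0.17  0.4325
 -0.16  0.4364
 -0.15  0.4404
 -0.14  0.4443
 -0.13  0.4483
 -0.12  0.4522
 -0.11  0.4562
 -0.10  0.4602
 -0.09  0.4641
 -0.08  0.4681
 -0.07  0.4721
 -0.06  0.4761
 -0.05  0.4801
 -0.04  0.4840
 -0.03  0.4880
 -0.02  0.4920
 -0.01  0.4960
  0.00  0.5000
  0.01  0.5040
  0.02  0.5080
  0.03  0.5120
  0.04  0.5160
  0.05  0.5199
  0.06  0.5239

T = 0.25;  σ√T = 0.1800
ln(S/K) + (r + σ²/2)T = ln(465/475) + (0.026 + 0.36²/2)·0.25 = -0.0213 + 0.0227 = 0.0014
d₁ = 0.0014 / 0.1800 = 0.0079 which rounds to 0.01
d₂ = d₁ − σ√T = 0.0079 − 0.1800 = -0.1721 which rounds to -0.17
e^(−rT) = e^(−0.026·0.25) = 0.9935
N(d₁) = N(0.01) = 0.5040;  N(d₂) = N(-0.17) = 0.4325
C = 465·0.5040 − 475·0.9935·0.4325 = 234.3600 − 204.1022 = 30.2578

30.26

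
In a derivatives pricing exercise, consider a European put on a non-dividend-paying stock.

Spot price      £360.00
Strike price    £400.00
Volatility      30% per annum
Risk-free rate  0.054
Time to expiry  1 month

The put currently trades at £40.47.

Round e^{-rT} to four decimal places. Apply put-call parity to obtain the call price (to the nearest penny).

£2.27

exp(−rT) = exp(−0.054·0.08333) = 0.9955
Put-call parity: C − P = S − K·e^(−rT) = 360 − 400·0.9955 = 360 − 398.2000 = -38.2000
C = P + (C − P) = 40.47 + (-38.2000) = 2.2700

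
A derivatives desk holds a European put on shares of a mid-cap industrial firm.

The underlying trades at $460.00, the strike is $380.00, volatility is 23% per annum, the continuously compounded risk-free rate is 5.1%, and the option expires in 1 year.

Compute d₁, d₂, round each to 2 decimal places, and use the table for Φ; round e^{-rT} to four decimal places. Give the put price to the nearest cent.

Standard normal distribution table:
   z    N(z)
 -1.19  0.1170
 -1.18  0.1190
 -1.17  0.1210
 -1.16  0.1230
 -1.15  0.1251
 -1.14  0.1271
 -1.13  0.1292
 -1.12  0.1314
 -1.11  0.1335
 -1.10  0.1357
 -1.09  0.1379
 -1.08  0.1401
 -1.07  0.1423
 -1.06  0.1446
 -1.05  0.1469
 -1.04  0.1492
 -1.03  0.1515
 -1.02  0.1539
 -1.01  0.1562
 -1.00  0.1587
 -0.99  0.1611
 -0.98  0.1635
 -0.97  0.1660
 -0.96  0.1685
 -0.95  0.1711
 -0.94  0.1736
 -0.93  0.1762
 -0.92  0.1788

$7.03

σ√T = 0.23 × 1.0000 = 0.2300
d₁ = [ln(460/380) + (0.051 + ½·0.23²)·1] / (σ√T) = (0.1911 + 0.0774) / 0.2300 = 1.1674 → 1.17
d₂ = 1.1674 − 0.2300 = 0.9374 → 0.94
exp(−rT) = exp(−0.051·1) = 0.9503
N(−d₂) = N(-0.94) = 0.1736;  N(−d₁) = N(-1.17) = 0.1210
P = 380·0.9503·0.1736 − 460·0.1210 = 62.6894 − 55.6600 = 7.0294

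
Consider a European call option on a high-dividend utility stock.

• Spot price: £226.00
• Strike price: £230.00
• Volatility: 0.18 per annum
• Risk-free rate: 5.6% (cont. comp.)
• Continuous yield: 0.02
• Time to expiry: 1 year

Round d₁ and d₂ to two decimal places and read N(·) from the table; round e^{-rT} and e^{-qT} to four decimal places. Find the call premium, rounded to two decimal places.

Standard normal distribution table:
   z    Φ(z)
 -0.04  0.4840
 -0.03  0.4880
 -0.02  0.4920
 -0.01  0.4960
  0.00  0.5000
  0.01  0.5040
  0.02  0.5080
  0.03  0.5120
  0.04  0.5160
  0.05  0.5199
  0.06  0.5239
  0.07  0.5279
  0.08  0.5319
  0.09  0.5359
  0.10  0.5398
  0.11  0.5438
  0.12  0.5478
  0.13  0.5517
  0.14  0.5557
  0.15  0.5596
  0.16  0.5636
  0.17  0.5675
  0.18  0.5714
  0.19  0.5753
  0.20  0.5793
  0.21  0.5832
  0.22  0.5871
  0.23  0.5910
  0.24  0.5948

£17.84

σ√T = 0.18 × 1.0000 = 0.1800
d₁ = [ln(226/230) + (0.056 − 0.02 + 0.18²/2)·1] / 0.1800 = [-0.0175 + 0.0522] / 0.1800 = 0.1925 ⇒ 0.19
d₂ = d₁ − σ√T = 0.1925 − 0.1800 = 0.0125 ⇒ 0.01
e^(−qT) = e^(−0.02·1) = 0.9802;  e^(−rT) = e^(−0.056·1) = 0.9455
N(d₁) = N(0.19) = 0.5753;  N(d₂) = N(0.01) = 0.5040
C = 226·0.9802·0.5753 − 230·0.9455·0.5040 = 127.4434 − 109.6024 = 17.8411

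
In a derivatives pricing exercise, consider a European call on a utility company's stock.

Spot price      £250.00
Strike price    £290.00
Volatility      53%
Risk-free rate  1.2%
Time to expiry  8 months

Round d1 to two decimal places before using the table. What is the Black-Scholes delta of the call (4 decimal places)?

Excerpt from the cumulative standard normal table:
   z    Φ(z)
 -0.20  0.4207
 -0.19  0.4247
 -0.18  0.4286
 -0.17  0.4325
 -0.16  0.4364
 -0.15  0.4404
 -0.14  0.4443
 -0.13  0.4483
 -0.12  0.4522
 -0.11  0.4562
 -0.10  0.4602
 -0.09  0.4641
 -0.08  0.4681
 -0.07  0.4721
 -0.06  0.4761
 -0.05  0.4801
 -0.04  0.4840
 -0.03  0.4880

T = 0.6667;  σ√T = 0.4327
d₁ = [ln(250/290) + (0.012 + 0.53²/2)·0.6667] / 0.4327 = [-0.1484 + 0.1016] / 0.4327 = -0.1081 ⇒ -0.11
N(d₁) = N(-0.11) = 0.4562
Δ_call = N(d₁) = 0.4562

0.4562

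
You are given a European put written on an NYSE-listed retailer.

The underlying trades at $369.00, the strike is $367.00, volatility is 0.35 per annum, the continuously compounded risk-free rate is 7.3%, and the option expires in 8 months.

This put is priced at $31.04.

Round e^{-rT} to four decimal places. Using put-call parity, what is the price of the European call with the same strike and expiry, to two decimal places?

exp(−rT) = exp(−0.073·0.6667) = 0.9525
Put-call parity: C − P = S − K·e^(−rT) = 369 − 367·0.9525 = 369 − 349.5675 = 19.4325
C = P + (C − P) = 31.04 + (19.4325) = 50.4725

$50.47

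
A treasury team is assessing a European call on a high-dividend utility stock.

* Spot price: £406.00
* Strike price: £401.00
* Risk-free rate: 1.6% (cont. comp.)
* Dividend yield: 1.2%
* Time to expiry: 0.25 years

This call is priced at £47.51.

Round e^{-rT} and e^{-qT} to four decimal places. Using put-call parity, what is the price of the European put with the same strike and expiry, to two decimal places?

£42.12

exp(−qT) = exp(−0.012·0.25) = 0.9970;  exp(−rT) = exp(−0.016·0.25) = 0.9960
Put-call parity: C − P = S·e^(−qT) − K·e^(−rT) = 406·0.9970 − 401·0.9960 = 404.7820 − 399.3960 = 5.3860
P = C − (C − P) = 47.51 − (5.3860) = 42.1240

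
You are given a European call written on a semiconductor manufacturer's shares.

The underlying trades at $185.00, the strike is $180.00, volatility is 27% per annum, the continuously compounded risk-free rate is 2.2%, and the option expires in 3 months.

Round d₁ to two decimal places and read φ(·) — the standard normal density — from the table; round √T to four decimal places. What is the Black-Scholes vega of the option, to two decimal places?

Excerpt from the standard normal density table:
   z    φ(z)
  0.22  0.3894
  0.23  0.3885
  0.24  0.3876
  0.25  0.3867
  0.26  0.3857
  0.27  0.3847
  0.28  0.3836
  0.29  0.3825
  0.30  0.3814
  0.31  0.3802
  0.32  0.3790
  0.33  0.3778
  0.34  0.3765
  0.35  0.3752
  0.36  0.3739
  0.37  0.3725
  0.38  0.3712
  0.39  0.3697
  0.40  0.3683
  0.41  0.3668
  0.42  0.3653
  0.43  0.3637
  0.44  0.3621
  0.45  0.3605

35.17

T = 0.25;  σ√T = 0.1350
d₁ = [ln(185/180) + (0.022 + 0.27²/2)·0.25] / 0.1350 = [0.0274 + 0.0146] / 0.1350 = 0.3112 → 0.31
√T = √0.25 = 0.5000
φ(d₁) = φ(0.31) = 0.3802
vega = S·φ(d₁)·√T = 185·0.3802·0.5000 = 35.1685
(Vega is the same for a European call and put with the same parameters.)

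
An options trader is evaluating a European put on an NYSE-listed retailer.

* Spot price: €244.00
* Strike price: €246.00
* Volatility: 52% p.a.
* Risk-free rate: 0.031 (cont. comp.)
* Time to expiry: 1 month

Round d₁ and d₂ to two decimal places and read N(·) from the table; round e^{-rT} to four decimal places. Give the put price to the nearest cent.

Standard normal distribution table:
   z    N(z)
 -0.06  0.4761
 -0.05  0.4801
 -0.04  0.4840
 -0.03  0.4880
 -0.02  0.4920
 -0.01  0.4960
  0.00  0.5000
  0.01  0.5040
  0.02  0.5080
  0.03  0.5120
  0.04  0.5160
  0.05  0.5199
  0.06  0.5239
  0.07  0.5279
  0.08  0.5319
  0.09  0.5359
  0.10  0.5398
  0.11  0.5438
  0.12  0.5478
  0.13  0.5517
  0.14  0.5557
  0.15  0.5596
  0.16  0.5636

T = 0.08333;  σ√T = 0.1501
d₁ = [ln(244/246) + (0.031 + ½·0.52²)·0.08333] / (σ√T) = (-0.0082 + 0.0139) / 0.1501 = 0.0379 ≈ 0.04
d₂ = 0.0379 − 0.1501 = -0.1122 ≈ -0.11
e^(−rT) = e^(−0.031·0.08333) = 0.9974
N(−d₂) = N(0.11) = 0.5438;  N(−d₁) = N(-0.04) = 0.4840
P = 246·0.9974·0.5438 − 244·0.4840 = 133.4270 − 118.0960 = 15.3310

€15.33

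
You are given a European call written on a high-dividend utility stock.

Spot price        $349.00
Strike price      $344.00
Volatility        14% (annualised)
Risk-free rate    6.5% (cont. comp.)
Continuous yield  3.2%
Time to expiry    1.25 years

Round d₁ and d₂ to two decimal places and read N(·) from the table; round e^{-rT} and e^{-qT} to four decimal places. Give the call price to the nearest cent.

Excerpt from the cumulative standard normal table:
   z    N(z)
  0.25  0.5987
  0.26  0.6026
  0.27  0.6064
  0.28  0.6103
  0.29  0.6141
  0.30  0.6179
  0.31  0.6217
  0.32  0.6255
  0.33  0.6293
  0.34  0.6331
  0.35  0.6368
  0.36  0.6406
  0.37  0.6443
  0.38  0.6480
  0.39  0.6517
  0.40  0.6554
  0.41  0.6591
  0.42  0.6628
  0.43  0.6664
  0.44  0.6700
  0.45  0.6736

T = 1.25;  σ√T = 0.1565
d₁ = [ln(349/344) + (0.065 − 0.032 + 0.14²/2)·1.25] / 0.1565 = [0.0144 + 0.0535] / 0.1565 = 0.4340 which rounds to 0.43
d₂ = d₁ − σ√T = 0.4340 − 0.1565 = 0.2775 which rounds to 0.28
e^(−qT) = e^(−0.032·1.25) = 0.9608;  e^(−rT) = e^(−0.065·1.25) = 0.9220
C = 349·0.9608·N(0.43) − 344·0.9220·N(0.28) = 349·0.9608·0.6664 − 344·0.9220·0.6103 = 223.4567 − 193.5676 = 29.8891

$29.89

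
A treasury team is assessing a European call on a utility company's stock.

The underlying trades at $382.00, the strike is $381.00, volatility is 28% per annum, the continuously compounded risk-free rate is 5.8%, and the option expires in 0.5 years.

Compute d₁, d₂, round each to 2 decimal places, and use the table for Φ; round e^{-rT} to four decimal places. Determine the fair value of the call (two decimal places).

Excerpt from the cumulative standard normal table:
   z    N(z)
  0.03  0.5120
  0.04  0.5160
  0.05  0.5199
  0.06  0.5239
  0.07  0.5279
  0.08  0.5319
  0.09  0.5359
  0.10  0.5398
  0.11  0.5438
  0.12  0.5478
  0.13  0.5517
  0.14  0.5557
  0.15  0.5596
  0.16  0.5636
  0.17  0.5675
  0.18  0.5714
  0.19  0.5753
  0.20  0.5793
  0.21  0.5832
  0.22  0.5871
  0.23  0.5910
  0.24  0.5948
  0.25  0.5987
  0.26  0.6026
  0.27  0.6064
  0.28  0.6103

$36.30

T = 0.5;  σ√T = 0.1980
d₁ = [ln(382/381) + (0.058 + 0.28²/2)·0.5] / 0.1980 = [0.0026 + 0.0486] / 0.1980 = 0.2587 → 0.26
d₂ = d₁ − σ√T = 0.2587 − 0.1980 = 0.0607 → 0.06
e^(−rT) = e^(−0.058·0.5) = 0.9714
N(d₁) = N(0.26) = 0.6026;  N(d₂) = N(0.06) = 0.5239
C = 382·0.6026 − 381·0.9714·0.5239 = 230.1932 − 193.8972 = 36.2960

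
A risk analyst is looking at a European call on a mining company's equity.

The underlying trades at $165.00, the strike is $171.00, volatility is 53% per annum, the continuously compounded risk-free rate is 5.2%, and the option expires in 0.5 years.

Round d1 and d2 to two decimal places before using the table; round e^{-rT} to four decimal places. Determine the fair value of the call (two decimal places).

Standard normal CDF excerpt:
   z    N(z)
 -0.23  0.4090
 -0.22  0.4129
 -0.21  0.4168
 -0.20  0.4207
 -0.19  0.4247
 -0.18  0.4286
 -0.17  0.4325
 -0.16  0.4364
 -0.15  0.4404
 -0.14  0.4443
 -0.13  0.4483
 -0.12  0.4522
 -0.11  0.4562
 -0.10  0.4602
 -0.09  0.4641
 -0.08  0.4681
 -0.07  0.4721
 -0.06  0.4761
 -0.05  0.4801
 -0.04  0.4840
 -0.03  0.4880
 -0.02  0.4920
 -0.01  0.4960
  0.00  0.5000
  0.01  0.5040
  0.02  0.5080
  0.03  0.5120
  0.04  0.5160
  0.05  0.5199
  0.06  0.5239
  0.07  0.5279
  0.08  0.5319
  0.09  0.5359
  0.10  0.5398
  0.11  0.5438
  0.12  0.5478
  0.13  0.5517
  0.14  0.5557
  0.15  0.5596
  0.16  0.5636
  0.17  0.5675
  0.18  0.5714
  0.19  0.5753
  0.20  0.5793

$23.55

σ√T = 0.53 × 0.7071 = 0.3748
d₁ = [ln(165/171) + (0.052 + ½·0.53²)·0.5] / (σ√T) = (-0.0357 + 0.0962) / 0.3748 = 0.1615 ≈ 0.16
d₂ = 0.1615 − 0.3748 = -0.2133 ≈ -0.21
e^(−rT) = e^(−0.052·0.5) = 0.9743
N(d₁) = N(0.16) = 0.5636;  N(d₂) = N(-0.21) = 0.4168
C = 165·0.5636 − 171·0.9743·0.4168 = 92.9940 − 69.4411 = 23.5529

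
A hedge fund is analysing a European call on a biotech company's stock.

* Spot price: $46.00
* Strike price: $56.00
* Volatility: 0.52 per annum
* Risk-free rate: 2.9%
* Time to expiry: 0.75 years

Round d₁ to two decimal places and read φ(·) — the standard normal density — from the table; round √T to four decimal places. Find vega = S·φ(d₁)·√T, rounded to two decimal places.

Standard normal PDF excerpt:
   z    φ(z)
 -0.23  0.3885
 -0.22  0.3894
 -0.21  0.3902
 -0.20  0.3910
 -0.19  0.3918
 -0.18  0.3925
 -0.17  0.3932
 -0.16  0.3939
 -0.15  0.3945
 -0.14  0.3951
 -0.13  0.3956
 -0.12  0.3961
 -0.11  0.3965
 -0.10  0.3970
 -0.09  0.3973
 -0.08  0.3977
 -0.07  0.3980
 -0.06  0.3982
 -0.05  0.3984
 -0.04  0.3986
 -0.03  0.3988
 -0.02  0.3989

15.69

σ√T = 0.52·√0.75 = 0.4503
d₁ = [ln(46/56) + (0.029 + 0.52²/2)·0.75] / 0.4503 = [-0.1967 + 0.1232] / 0.4503 = -0.1633 → -0.16
√T = √0.75 = 0.8660
φ(d₁) = φ(-0.16) = 0.3939
vega = S·φ(d₁)·√T = 46·0.3939·0.8660 = 15.6914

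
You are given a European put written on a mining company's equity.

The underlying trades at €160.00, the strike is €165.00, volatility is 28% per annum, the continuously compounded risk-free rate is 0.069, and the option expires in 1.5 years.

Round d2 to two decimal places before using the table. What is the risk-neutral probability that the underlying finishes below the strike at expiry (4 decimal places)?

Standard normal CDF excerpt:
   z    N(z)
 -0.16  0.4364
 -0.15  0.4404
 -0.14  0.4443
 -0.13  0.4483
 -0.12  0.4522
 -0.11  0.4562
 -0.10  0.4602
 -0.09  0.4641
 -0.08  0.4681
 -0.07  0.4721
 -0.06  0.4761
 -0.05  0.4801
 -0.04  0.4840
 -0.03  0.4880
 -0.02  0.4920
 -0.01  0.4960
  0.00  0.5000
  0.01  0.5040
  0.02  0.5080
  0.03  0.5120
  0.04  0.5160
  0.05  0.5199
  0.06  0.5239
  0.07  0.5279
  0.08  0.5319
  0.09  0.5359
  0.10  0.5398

0.4840

σ√T = 0.28 × 1.2247 = 0.3429
ln(S/K) + (r + σ²/2)T = ln(160/165) + (0.069 + 0.28²/2)·1.5 = -0.0308 + 0.1623 = 0.1315
d₁ = 0.1315 / 0.3429 = 0.3835 ⇒ 0.38
d₂ = d₁ − σ√T = 0.3835 − 0.3429 = 0.0406 ⇒ 0.04
Pr(exercise) under Q = N(−d₂) = N(-0.04) = 0.4840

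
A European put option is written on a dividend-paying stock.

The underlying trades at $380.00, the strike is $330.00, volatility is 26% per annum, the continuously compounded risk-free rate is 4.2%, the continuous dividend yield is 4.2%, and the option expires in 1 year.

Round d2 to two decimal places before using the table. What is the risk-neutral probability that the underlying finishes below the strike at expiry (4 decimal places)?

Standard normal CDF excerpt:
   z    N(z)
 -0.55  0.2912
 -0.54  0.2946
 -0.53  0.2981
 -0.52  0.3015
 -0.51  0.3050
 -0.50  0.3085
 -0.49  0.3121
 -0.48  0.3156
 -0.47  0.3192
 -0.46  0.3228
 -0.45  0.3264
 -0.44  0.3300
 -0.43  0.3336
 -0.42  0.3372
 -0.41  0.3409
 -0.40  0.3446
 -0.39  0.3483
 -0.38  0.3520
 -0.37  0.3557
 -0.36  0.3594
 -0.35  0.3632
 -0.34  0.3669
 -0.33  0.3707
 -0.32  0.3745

0.3409

σ√T = 0.26 × 1.0000 = 0.2600
d₁ = [ln(380/330) + (0.042 − 0.042 + 0.26²/2)·1] / 0.2600 = [0.1411 + 0.0338] / 0.2600 = 0.6726 → 0.67
d₂ = d₁ − σ√T = 0.6726 − 0.2600 = 0.4126 → 0.41
Risk-neutral Pr[S_T < K] = N(−d₂) = N(-0.41) = 0.3409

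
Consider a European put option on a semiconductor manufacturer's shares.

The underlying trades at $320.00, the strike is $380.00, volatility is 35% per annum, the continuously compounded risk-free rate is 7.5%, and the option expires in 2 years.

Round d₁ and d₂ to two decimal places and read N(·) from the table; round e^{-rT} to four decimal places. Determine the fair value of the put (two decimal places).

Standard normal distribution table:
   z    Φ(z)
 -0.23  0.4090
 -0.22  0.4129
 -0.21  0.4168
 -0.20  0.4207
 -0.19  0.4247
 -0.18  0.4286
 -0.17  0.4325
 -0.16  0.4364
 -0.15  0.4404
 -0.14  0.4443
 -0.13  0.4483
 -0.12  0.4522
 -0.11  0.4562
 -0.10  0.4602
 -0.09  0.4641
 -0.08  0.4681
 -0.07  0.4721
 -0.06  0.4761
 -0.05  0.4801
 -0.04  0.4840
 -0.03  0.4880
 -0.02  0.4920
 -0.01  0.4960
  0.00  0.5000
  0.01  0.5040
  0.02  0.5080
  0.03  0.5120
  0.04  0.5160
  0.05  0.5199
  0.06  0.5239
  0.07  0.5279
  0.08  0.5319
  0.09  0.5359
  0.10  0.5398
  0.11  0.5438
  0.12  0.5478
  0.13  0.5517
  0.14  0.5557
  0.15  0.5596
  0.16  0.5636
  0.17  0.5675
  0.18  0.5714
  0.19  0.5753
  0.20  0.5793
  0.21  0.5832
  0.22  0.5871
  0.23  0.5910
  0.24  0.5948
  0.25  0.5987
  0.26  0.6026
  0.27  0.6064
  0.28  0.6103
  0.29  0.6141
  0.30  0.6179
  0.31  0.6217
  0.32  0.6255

T = 2;  σ√T = 0.4950
d₁ = [ln(320/380) + (0.075 + ½·0.35²)·2] / (σ√T) = (-0.1719 + 0.2725) / 0.4950 = 0.2033 which rounds to 0.20
d₂ = 0.2033 − 0.4950 = -0.2916 which rounds to -0.29
exp(−rT) = exp(−0.075·2) = 0.8607
N(−d₂) = N(0.29) = 0.6141;  N(−d₁) = N(-0.20) = 0.4207
P = 380·0.8607·0.6141 − 320·0.4207 = 200.8512 − 134.6240 = 66.2272

$66.23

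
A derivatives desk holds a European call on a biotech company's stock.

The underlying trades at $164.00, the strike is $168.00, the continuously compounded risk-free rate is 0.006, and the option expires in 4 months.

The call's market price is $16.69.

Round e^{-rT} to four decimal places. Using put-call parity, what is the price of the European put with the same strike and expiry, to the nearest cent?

$20.35

exp(−rT) = exp(−0.006·0.3333) = 0.9980
Put-call parity: C − P = S − K·e^(−rT) = 164 − 168·0.9980 = 164 − 167.6640 = -3.6640
P = C − (C − P) = 16.69 − (-3.6640) = 20.3540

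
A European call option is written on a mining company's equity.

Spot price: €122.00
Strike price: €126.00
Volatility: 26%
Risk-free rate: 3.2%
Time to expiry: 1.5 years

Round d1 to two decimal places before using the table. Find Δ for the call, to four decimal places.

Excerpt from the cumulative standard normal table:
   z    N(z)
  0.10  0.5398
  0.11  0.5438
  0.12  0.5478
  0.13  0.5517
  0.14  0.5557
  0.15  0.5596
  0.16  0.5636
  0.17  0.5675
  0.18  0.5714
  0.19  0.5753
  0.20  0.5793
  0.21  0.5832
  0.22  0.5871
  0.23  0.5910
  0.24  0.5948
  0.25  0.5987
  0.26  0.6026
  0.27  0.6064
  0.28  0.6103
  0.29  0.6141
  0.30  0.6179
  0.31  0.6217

σ√T = 0.26 × 1.2247 = 0.3184
d₁ = [ln(122/126) + (0.032 + ½·0.26²)·1.5] / (σ√T) = (-0.0323 + 0.0987) / 0.3184 = 0.2086 → 0.21
N(d₁) = N(0.21) = 0.5832
Δ_call = N(d₁) = 0.5832

0.5832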